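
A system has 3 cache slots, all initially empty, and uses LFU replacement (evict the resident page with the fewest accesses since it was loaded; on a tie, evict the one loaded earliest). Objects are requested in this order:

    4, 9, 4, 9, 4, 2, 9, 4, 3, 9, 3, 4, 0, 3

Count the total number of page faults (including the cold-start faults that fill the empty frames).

6

4: miss, frames [4]
9: miss, frames [4, 9]
4: hit
9: hit
4: hit
2: miss, frames [4, 9, 2]
9: hit
4: hit
3: miss, evict 2, frames [4, 9, 3]
9: hit
3: hit
4: hit
0: miss, evict 3, frames [4, 9, 0]
3: miss, evict 0, frames [4, 9, 3]
Page faults: 6.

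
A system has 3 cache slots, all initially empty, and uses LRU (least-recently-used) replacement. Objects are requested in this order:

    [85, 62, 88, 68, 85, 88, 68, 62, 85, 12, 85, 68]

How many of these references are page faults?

9

85 -> fault, frames {85}
62 -> fault, frames {85,62}
88 -> fault, frames {85,62,88}
68 -> fault, evict 85, frames {62,88,68}
85 -> fault, evict 62, frames {88,68,85}
88 -> hit
68 -> hit
62 -> fault, evict 85, frames {88,68,62}
85 -> fault, evict 88, frames {68,62,85}
12 -> fault, evict 68, frames {62,85,12}
85 -> hit
68 -> fault, evict 62, frames {12,85,68}
Page faults: 9.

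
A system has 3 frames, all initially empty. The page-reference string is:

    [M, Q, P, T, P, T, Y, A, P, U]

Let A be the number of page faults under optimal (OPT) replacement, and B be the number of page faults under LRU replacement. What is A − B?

Under OPT: F F F F . . F F . F → 7 faults.
Under LRU: F F F F . . F F F F → 8 faults.
A − B = 7 − 8 = -1.

-1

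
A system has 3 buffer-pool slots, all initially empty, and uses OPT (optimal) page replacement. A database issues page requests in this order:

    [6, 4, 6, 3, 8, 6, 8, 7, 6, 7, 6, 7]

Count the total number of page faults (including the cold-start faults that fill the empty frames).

6: miss, frames {6}
4: miss, frames {6,4}
6: hit
3: miss, frames {6,4,3}
8: miss, evict 3, frames {6,4,8}
6: hit
8: hit
7: miss, evict 8, frames {6,4,7}
6: hit
7: hit
6: hit
7: hit
Page faults: 5.

5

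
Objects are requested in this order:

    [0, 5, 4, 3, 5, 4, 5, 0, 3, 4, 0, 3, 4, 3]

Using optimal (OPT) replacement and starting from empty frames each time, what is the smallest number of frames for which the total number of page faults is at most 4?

4

f=1: 14 faults
f=2: 9 faults
f=3: 5 faults
f=4: 4 faults
Smallest f with faults ≤ 4 is 4.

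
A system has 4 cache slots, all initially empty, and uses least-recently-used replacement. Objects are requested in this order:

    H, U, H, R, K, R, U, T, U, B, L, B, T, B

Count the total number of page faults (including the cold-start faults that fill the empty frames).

7

H: miss, frames (H)
U: miss, frames (H U)
H: hit
R: miss, frames (U H R)
K: miss, frames (U H R K)
R: hit
U: hit
T: miss, evict H, frames (K R U T)
U: hit
B: miss, evict K, frames (R T U B)
L: miss, evict R, frames (T U B L)
B: hit
T: hit
B: hit
Page faults: 7.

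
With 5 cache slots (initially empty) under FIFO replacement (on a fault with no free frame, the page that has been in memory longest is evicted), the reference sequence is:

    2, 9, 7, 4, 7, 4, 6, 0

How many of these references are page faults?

2: miss, frames {2}
9: miss, frames {2,9}
7: miss, frames {2,9,7}
4: miss, frames {2,9,7,4}
7: hit
4: hit
6: miss, frames {2,9,7,4,6}
0: miss, evict 2, frames {9,7,4,6,0}
Page faults: 6.

6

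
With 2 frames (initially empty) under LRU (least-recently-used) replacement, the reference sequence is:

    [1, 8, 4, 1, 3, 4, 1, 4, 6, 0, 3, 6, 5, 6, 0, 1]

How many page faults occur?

14

1: fault, frames (1)
8: fault, frames (1 8)
4: fault, evict 1, frames (8 4)
1: fault, evict 8, frames (4 1)
3: fault, evict 4, frames (1 3)
4: fault, evict 1, frames (3 4)
1: fault, evict 3, frames (4 1)
4: hit
6: fault, evict 1, frames (4 6)
0: fault, evict 4, frames (6 0)
3: fault, evict 6, frames (0 3)
6: fault, evict 0, frames (3 6)
5: fault, evict 3, frames (6 5)
6: hit
0: fault, evict 5, frames (6 0)
1: fault, evict 6, frames (0 1)
Page faults: 14.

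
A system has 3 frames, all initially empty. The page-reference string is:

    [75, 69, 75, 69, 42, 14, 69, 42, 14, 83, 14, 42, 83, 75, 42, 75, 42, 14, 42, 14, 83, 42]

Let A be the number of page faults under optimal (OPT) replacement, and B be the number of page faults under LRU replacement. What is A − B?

-1

Under OPT: F F . . F F . . . F . . . F . . . . . . F . → 7 faults.
Under LRU: F F . . F F . . . F . . . F . . . F . . F . → 8 faults.
A − B = 7 − 8 = -1.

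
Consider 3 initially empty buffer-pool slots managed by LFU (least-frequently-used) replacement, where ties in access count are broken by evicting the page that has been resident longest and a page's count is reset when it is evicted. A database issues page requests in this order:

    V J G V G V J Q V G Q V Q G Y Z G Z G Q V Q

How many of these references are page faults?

V → miss, frames [V]
J → miss, frames [V, J]
G → miss, frames [V, J, G]
V → hit
G → hit
V → hit
J → hit
Q → miss, evict J, frames [V, G, Q]
V → hit
G → hit
Q → hit
V → hit
Q → hit
G → hit
Y → miss, evict Q, frames [V, G, Y]
Z → miss, evict Y, frames [V, G, Z]
G → hit
Z → hit
G → hit
Q → miss, evict Z, frames [V, G, Q]
V → hit
Q → hit
Page faults: 7.

7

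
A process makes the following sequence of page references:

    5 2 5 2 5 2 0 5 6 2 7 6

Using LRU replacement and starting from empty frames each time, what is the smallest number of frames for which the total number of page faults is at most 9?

2

f=1: 12 faults
f=2: 8 faults
f=3: 6 faults
f=4: 5 faults
f=5: 5 faults
Smallest f with faults ≤ 9 is 2.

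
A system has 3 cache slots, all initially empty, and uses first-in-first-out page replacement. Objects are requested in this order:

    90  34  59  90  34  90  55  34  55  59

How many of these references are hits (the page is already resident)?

6

90 → fault, frames (90)
34 → fault, frames (90 34)
59 → fault, frames (90 34 59)
90 → hit
34 → hit
90 → hit
55 → fault, evict 90, frames (34 59 55)
34 → hit
55 → hit
59 → hit
Hits: 6.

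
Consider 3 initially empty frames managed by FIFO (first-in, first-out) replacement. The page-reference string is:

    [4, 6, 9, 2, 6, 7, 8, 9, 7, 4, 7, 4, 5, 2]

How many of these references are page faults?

11

4: miss, frames (4)
6: miss, frames (4 6)
9: miss, frames (4 6 9)
2: miss, evict 4, frames (6 9 2)
6: hit
7: miss, evict 6, frames (9 2 7)
8: miss, evict 9, frames (2 7 8)
9: miss, evict 2, frames (7 8 9)
7: hit
4: miss, evict 7, frames (8 9 4)
7: miss, evict 8, frames (9 4 7)
4: hit
5: miss, evict 9, frames (4 7 5)
2: miss, evict 4, frames (7 5 2)
Page faults: 11.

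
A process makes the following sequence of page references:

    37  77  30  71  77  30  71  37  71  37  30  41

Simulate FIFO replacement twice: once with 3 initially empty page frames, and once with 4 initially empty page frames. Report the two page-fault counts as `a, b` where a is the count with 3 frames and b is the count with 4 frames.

6, 5

3 frames: F F F F . . . F . . . F → 6 faults.
4 frames: F F F F . . . . . . . F → 5 faults.
5 < 6: adding a frame reduced faults, as is typical.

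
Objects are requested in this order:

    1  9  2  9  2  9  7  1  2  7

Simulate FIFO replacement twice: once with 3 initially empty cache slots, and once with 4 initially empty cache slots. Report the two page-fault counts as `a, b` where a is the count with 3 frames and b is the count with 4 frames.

5, 4

3 frames: F F F . . . F F . . → 5 faults.
4 frames: F F F . . . F . . . → 4 faults.
4 < 5: adding a frame reduced faults, as is typical.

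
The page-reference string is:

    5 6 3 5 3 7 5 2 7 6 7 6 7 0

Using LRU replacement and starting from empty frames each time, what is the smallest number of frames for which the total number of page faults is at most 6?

5

f=1: 14 faults
f=2: 10 faults
f=3: 7 faults
f=4: 7 faults
f=5: 6 faults
f=6: 6 faults
Smallest f with faults ≤ 6 is 5.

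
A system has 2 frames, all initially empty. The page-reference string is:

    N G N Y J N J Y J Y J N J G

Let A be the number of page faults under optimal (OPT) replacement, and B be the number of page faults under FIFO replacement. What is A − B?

Under OPT: F F . F F . . F . . . F . F → 7 faults.
Under FIFO: F F . F F F . F F . . F . F → 9 faults.
A − B = 7 − 9 = -2.

-2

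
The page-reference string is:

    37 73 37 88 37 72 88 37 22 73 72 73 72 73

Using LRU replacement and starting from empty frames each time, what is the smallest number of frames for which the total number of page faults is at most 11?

f=1: 14 faults
f=2: 9 faults
f=3: 7 faults
f=4: 7 faults
f=5: 5 faults
Smallest f with faults ≤ 11 is 2.

2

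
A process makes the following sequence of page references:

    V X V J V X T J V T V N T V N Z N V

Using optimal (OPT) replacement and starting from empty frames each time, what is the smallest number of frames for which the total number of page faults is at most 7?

3

f=1: 18 faults
f=2: 10 faults
f=3: 6 faults
f=4: 6 faults
f=5: 6 faults
f=6: 6 faults
Smallest f with faults ≤ 7 is 3.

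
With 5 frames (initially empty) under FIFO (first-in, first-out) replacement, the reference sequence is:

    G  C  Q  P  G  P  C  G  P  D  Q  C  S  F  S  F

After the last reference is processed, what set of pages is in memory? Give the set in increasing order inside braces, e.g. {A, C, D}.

G -> miss, frames {G}
C -> miss, frames {G,C}
Q -> miss, frames {G,C,Q}
P -> miss, frames {G,C,Q,P}
G -> hit
P -> hit
C -> hit
G -> hit
P -> hit
D -> miss, frames {G,C,Q,P,D}
Q -> hit
C -> hit
S -> miss, evict G, frames {C,Q,P,D,S}
F -> miss, evict C, frames {Q,P,D,S,F}
S -> hit
F -> hit

{D, F, P, Q, S}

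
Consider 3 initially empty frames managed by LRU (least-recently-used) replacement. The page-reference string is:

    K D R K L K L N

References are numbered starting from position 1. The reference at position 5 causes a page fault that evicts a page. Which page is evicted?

pos 1: K → fault, frames [K]
pos 2: D → fault, frames [K, D]
pos 3: R → fault, frames [K, D, R]
pos 4: K → hit
pos 5: L → fault, evict D, frames [R, K, L]
At position 5, page D is evicted.

D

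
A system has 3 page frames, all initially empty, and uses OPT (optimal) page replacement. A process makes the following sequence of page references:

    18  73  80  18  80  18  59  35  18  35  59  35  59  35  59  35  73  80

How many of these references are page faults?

7

18 → fault, frames [18]
73 → fault, frames [18, 73]
80 → fault, frames [18, 73, 80]
18 → hit
80 → hit
18 → hit
59 → fault, evict 80, frames [18, 73, 59]
35 → fault, evict 73, frames [18, 59, 35]
18 → hit
35 → hit
59 → hit
35 → hit
59 → hit
35 → hit
59 → hit
35 → hit
73 → fault, evict 35, frames [18, 59, 73]
80 → fault, evict 73, frames [18, 59, 80]
Page faults: 7.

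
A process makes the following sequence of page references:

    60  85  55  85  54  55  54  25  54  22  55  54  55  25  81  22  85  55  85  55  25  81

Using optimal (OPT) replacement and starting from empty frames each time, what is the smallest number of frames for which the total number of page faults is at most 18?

2

f=1: 22 faults
f=2: 13 faults
f=3: 10 faults
f=4: 8 faults
f=5: 7 faults
f=6: 7 faults
f=7: 7 faults
Smallest f with faults ≤ 18 is 2.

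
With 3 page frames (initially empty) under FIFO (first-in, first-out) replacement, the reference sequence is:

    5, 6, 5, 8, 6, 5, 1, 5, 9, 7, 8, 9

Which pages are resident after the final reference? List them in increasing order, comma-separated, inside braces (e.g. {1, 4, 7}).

{7, 8, 9}

5 → miss, frames [5]
6 → miss, frames [5, 6]
5 → hit
8 → miss, frames [5, 6, 8]
6 → hit
5 → hit
1 → miss, evict 5, frames [6, 8, 1]
5 → miss, evict 6, frames [8, 1, 5]
9 → miss, evict 8, frames [1, 5, 9]
7 → miss, evict 1, frames [5, 9, 7]
8 → miss, evict 5, frames [9, 7, 8]
9 → hit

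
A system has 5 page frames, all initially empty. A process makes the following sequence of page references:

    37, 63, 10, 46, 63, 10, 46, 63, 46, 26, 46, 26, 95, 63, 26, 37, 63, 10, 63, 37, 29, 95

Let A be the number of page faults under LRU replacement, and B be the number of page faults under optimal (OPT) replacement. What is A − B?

3

Under LRU: F F F F . . . . . F . . F . . F . F . . F F → 10 faults.
Under OPT: F F F F . . . . . F . . F . . . . . . . F . → 7 faults.
A − B = 10 − 7 = 3.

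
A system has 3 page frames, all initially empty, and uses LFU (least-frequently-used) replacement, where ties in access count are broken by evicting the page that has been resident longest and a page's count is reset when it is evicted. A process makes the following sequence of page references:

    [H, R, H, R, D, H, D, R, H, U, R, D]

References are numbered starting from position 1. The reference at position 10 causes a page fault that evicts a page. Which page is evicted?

pos 1: H → miss, frames {H}
pos 2: R → miss, frames {H,R}
pos 3: H → hit
pos 4: R → hit
pos 5: D → miss, frames {H,R,D}
pos 6: H → hit
pos 7: D → hit
pos 8: R → hit
pos 9: H → hit
pos 10: U → miss, evict D, frames {H,R,U}
At position 10, page D is evicted.

D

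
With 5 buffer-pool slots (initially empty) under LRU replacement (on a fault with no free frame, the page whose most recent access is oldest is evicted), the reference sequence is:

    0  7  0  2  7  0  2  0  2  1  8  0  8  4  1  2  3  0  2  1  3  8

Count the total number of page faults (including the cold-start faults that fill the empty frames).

0 -> fault, frames [0]
7 -> fault, frames [0, 7]
0 -> hit
2 -> fault, frames [7, 0, 2]
7 -> hit
0 -> hit
2 -> hit
0 -> hit
2 -> hit
1 -> fault, frames [7, 0, 2, 1]
8 -> fault, frames [7, 0, 2, 1, 8]
0 -> hit
8 -> hit
4 -> fault, evict 7, frames [2, 1, 0, 8, 4]
1 -> hit
2 -> hit
3 -> fault, evict 0, frames [8, 4, 1, 2, 3]
0 -> fault, evict 8, frames [4, 1, 2, 3, 0]
2 -> hit
1 -> hit
3 -> hit
8 -> fault, evict 4, frames [0, 2, 1, 3, 8]
Page faults: 9.

9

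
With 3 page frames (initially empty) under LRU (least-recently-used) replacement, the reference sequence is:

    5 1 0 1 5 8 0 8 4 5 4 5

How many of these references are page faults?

7

5 -> fault, frames {5}
1 -> fault, frames {5,1}
0 -> fault, frames {5,1,0}
1 -> hit
5 -> hit
8 -> fault, evict 0, frames {1,5,8}
0 -> fault, evict 1, frames {5,8,0}
8 -> hit
4 -> fault, evict 5, frames {0,8,4}
5 -> fault, evict 0, frames {8,4,5}
4 -> hit
5 -> hit
Page faults: 7.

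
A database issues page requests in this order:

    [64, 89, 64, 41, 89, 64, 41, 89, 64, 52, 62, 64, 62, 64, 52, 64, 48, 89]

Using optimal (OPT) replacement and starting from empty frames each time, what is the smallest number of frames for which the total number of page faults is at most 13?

2

f=1: 18 faults
f=2: 10 faults
f=3: 7 faults
f=4: 6 faults
f=5: 6 faults
f=6: 6 faults
Smallest f with faults ≤ 13 is 2.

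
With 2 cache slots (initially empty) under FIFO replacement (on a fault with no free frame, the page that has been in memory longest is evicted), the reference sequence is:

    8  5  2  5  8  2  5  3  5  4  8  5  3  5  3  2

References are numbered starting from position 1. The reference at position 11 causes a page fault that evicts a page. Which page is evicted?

pos 1: 8 -> fault, frames (8)
pos 2: 5 -> fault, frames (8 5)
pos 3: 2 -> fault, evict 8, frames (5 2)
pos 4: 5 -> hit
pos 5: 8 -> fault, evict 5, frames (2 8)
pos 6: 2 -> hit
pos 7: 5 -> fault, evict 2, frames (8 5)
pos 8: 3 -> fault, evict 8, frames (5 3)
pos 9: 5 -> hit
pos 10: 4 -> fault, evict 5, frames (3 4)
pos 11: 8 -> fault, evict 3, frames (4 8)
At position 11, page 3 is evicted.

3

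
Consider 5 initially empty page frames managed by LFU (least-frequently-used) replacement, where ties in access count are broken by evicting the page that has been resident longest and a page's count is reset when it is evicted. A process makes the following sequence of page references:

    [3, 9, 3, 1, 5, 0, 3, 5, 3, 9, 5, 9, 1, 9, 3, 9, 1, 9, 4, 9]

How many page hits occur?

14

3: fault, frames {3}
9: fault, frames {3,9}
3: hit
1: fault, frames {3,9,1}
5: fault, frames {3,9,1,5}
0: fault, frames {3,9,1,5,0}
3: hit
5: hit
3: hit
9: hit
5: hit
9: hit
1: hit
9: hit
3: hit
9: hit
1: hit
9: hit
4: fault, evict 0, frames {3,9,1,5,4}
9: hit
Hits: 14.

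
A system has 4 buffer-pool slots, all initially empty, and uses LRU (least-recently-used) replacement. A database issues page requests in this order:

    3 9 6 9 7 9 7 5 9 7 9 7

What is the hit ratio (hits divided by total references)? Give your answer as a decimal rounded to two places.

3 -> fault, frames {3}
9 -> fault, frames {3,9}
6 -> fault, frames {3,9,6}
9 -> hit
7 -> fault, frames {3,6,9,7}
9 -> hit
7 -> hit
5 -> fault, evict 3, frames {6,9,7,5}
9 -> hit
7 -> hit
9 -> hit
7 -> hit
Hits: 7 of 12 references → 7/12 = 0.5833.

0.58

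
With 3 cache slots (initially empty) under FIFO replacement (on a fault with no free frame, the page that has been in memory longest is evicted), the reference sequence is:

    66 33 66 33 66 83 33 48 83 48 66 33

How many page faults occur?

66 → fault, frames {66}
33 → fault, frames {66,33}
66 → hit
33 → hit
66 → hit
83 → fault, frames {66,33,83}
33 → hit
48 → fault, evict 66, frames {33,83,48}
83 → hit
48 → hit
66 → fault, evict 33, frames {83,48,66}
33 → fault, evict 83, frames {48,66,33}
Page faults: 6.

6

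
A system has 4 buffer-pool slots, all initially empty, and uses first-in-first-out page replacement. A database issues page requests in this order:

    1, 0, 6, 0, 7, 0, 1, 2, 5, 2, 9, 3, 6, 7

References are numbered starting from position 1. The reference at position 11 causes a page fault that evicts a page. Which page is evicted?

6

pos 1: 1: miss, frames (1)
pos 2: 0: miss, frames (1 0)
pos 3: 6: miss, frames (1 0 6)
pos 4: 0: hit
pos 5: 7: miss, frames (1 0 6 7)
pos 6: 0: hit
pos 7: 1: hit
pos 8: 2: miss, evict 1, frames (0 6 7 2)
pos 9: 5: miss, evict 0, frames (6 7 2 5)
pos 10: 2: hit
pos 11: 9: miss, evict 6, frames (7 2 5 9)
At position 11, page 6 is evicted.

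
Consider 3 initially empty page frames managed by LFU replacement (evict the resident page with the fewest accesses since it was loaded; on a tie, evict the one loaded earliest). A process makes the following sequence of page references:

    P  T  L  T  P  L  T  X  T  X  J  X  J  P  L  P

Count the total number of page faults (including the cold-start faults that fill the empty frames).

P -> fault, frames [P]
T -> fault, frames [P, T]
L -> fault, frames [P, T, L]
T -> hit
P -> hit
L -> hit
T -> hit
X -> fault, evict P, frames [T, L, X]
T -> hit
X -> hit
J -> fault, evict L, frames [T, X, J]
X -> hit
J -> hit
P -> fault, evict J, frames [T, X, P]
L -> fault, evict P, frames [T, X, L]
P -> fault, evict L, frames [T, X, P]
Page faults: 8.

8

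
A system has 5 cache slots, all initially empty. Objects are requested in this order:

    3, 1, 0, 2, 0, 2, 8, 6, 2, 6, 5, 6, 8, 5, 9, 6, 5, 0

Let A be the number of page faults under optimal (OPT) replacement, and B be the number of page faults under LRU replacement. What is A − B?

-1

Under OPT: F F F F . . F F . . F . . . F . . . → 8 faults.
Under LRU: F F F F . . F F . . F . . . F . . F → 9 faults.
A − B = 8 − 9 = -1.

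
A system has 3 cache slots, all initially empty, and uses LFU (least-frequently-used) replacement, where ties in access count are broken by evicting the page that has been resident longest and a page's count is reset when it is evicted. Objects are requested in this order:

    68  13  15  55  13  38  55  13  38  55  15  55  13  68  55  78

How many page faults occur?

8

68 -> fault, frames [68]
13 -> fault, frames [68, 13]
15 -> fault, frames [68, 13, 15]
55 -> fault, evict 68, frames [13, 15, 55]
13 -> hit
38 -> fault, evict 15, frames [13, 55, 38]
55 -> hit
13 -> hit
38 -> hit
55 -> hit
15 -> fault, evict 38, frames [13, 55, 15]
55 -> hit
13 -> hit
68 -> fault, evict 15, frames [13, 55, 68]
55 -> hit
78 -> fault, evict 68, frames [13, 55, 78]
Page faults: 8.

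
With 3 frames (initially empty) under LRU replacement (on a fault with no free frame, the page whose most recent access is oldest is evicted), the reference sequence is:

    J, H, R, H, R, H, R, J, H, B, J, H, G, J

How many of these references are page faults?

5

J → miss, frames {J}
H → miss, frames {J,H}
R → miss, frames {J,H,R}
H → hit
R → hit
H → hit
R → hit
J → hit
H → hit
B → miss, evict R, frames {J,H,B}
J → hit
H → hit
G → miss, evict B, frames {J,H,G}
J → hit
Page faults: 5.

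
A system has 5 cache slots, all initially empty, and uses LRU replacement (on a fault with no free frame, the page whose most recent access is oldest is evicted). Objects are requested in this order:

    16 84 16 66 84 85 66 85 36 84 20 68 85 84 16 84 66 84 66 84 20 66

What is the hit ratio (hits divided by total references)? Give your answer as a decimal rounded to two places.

16: miss, frames (16)
84: miss, frames (16 84)
16: hit
66: miss, frames (84 16 66)
84: hit
85: miss, frames (16 66 84 85)
66: hit
85: hit
36: miss, frames (16 84 66 85 36)
84: hit
20: miss, evict 16, frames (66 85 36 84 20)
68: miss, evict 66, frames (85 36 84 20 68)
85: hit
84: hit
16: miss, evict 36, frames (20 68 85 84 16)
84: hit
66: miss, evict 20, frames (68 85 16 84 66)
84: hit
66: hit
84: hit
20: miss, evict 68, frames (85 16 66 84 20)
66: hit
Hits: 12 of 22 references → 12/22 = 0.5455.

0.55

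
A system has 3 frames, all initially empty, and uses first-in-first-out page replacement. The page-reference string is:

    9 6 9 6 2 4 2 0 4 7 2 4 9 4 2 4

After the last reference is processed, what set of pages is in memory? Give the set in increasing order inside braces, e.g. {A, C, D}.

9 → miss, frames {9}
6 → miss, frames {9,6}
9 → hit
6 → hit
2 → miss, frames {9,6,2}
4 → miss, evict 9, frames {6,2,4}
2 → hit
0 → miss, evict 6, frames {2,4,0}
4 → hit
7 → miss, evict 2, frames {4,0,7}
2 → miss, evict 4, frames {0,7,2}
4 → miss, evict 0, frames {7,2,4}
9 → miss, evict 7, frames {2,4,9}
4 → hit
2 → hit
4 → hit

{2, 4, 9}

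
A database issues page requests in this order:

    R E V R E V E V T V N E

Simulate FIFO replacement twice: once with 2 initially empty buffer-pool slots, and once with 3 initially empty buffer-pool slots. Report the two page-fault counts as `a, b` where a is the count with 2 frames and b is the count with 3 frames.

9, 6

2 frames: F F F F F F . . F . F F → 9 faults.
3 frames: F F F . . . . . F . F F → 6 faults.
6 < 9: adding a frame reduced faults, as is typical.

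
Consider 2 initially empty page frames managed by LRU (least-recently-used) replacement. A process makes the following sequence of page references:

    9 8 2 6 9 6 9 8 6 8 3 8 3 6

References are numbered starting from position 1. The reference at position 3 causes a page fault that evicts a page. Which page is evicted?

9

pos 1: 9 -> fault, frames {9}
pos 2: 8 -> fault, frames {9,8}
pos 3: 2 -> fault, evict 9, frames {8,2}
At position 3, page 9 is evicted.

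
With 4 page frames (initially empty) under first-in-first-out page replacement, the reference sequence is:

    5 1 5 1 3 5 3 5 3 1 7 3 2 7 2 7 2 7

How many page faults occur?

5

5: fault, frames [5]
1: fault, frames [5, 1]
5: hit
1: hit
3: fault, frames [5, 1, 3]
5: hit
3: hit
5: hit
3: hit
1: hit
7: fault, frames [5, 1, 3, 7]
3: hit
2: fault, evict 5, frames [1, 3, 7, 2]
7: hit
2: hit
7: hit
2: hit
7: hit
Page faults: 5.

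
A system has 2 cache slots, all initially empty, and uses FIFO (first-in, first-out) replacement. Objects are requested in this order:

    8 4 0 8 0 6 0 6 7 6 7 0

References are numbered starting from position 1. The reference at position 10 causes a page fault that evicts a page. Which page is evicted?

pos 1: 8: fault, frames {8}
pos 2: 4: fault, frames {8,4}
pos 3: 0: fault, evict 8, frames {4,0}
pos 4: 8: fault, evict 4, frames {0,8}
pos 5: 0: hit
pos 6: 6: fault, evict 0, frames {8,6}
pos 7: 0: fault, evict 8, frames {6,0}
pos 8: 6: hit
pos 9: 7: fault, evict 6, frames {0,7}
pos 10: 6: fault, evict 0, frames {7,6}
At position 10, page 0 is evicted.

0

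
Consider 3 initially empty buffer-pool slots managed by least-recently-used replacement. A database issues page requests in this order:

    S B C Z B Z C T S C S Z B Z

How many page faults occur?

8

S -> fault, frames {S}
B -> fault, frames {S,B}
C -> fault, frames {S,B,C}
Z -> fault, evict S, frames {B,C,Z}
B -> hit
Z -> hit
C -> hit
T -> fault, evict B, frames {Z,C,T}
S -> fault, evict Z, frames {C,T,S}
C -> hit
S -> hit
Z -> fault, evict T, frames {C,S,Z}
B -> fault, evict C, frames {S,Z,B}
Z -> hit
Page faults: 8.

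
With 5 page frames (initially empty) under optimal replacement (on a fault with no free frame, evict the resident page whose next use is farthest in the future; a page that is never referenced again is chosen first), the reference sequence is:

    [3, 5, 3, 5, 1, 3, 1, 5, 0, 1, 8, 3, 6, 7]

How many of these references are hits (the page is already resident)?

7

3: miss, frames [3]
5: miss, frames [3, 5]
3: hit
5: hit
1: miss, frames [3, 5, 1]
3: hit
1: hit
5: hit
0: miss, frames [3, 5, 1, 0]
1: hit
8: miss, frames [3, 5, 1, 0, 8]
3: hit
6: miss, evict 8, frames [3, 5, 1, 0, 6]
7: miss, evict 6, frames [3, 5, 1, 0, 7]
Hits: 7.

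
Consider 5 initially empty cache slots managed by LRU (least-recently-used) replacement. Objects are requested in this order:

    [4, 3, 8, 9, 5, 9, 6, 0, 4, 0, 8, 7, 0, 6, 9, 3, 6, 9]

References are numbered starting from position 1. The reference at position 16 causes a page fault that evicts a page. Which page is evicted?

8

pos 1: 4 -> fault, frames [4]
pos 2: 3 -> fault, frames [4, 3]
pos 3: 8 -> fault, frames [4, 3, 8]
pos 4: 9 -> fault, frames [4, 3, 8, 9]
pos 5: 5 -> fault, frames [4, 3, 8, 9, 5]
pos 6: 9 -> hit
pos 7: 6 -> fault, evict 4, frames [3, 8, 5, 9, 6]
pos 8: 0 -> fault, evict 3, frames [8, 5, 9, 6, 0]
pos 9: 4 -> fault, evict 8, frames [5, 9, 6, 0, 4]
pos 10: 0 -> hit
pos 11: 8 -> fault, evict 5, frames [9, 6, 4, 0, 8]
pos 12: 7 -> fault, evict 9, frames [6, 4, 0, 8, 7]
pos 13: 0 -> hit
pos 14: 6 -> hit
pos 15: 9 -> fault, evict 4, frames [8, 7, 0, 6, 9]
pos 16: 3 -> fault, evict 8, frames [7, 0, 6, 9, 3]
At position 16, page 8 is evicted.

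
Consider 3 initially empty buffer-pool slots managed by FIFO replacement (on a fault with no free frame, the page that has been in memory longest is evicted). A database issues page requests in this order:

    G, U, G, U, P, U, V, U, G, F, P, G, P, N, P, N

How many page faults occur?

8

G → fault, frames [G]
U → fault, frames [G, U]
G → hit
U → hit
P → fault, frames [G, U, P]
U → hit
V → fault, evict G, frames [U, P, V]
U → hit
G → fault, evict U, frames [P, V, G]
F → fault, evict P, frames [V, G, F]
P → fault, evict V, frames [G, F, P]
G → hit
P → hit
N → fault, evict G, frames [F, P, N]
P → hit
N → hit
Page faults: 8.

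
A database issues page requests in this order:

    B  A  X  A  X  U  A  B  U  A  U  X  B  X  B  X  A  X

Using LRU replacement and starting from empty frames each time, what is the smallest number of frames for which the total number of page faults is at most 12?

f=1: 18 faults
f=2: 11 faults
f=3: 8 faults
f=4: 4 faults
Smallest f with faults ≤ 12 is 2.

2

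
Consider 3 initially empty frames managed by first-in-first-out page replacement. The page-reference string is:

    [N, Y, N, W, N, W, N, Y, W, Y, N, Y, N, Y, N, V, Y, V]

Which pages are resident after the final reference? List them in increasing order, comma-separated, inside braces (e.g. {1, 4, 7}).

{V, W, Y}

N → fault, frames [N]
Y → fault, frames [N, Y]
N → hit
W → fault, frames [N, Y, W]
N → hit
W → hit
N → hit
Y → hit
W → hit
Y → hit
N → hit
Y → hit
N → hit
Y → hit
N → hit
V → fault, evict N, frames [Y, W, V]
Y → hit
V → hit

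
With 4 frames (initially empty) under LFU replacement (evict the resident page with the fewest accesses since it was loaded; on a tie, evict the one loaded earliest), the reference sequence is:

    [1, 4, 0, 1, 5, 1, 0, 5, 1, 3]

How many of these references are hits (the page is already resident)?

1 → fault, frames (1)
4 → fault, frames (1 4)
0 → fault, frames (1 4 0)
1 → hit
5 → fault, frames (1 4 0 5)
1 → hit
0 → hit
5 → hit
1 → hit
3 → fault, evict 4, frames (1 0 5 3)
Hits: 5.

5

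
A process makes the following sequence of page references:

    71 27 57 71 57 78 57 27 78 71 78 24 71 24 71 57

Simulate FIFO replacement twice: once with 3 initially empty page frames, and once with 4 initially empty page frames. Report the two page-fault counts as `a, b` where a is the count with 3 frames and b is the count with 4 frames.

3 frames: F F F . . F . . . F . F . . . F → 7 faults.
4 frames: F F F . . F . . . . . F F . . . → 6 faults.
6 < 7: adding a frame reduced faults, as is typical.

7, 6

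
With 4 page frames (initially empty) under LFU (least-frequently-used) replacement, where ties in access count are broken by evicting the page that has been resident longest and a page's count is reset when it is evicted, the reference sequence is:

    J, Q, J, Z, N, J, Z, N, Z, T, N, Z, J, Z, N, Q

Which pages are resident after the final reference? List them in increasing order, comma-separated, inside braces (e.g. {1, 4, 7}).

J: fault, frames {J}
Q: fault, frames {J,Q}
J: hit
Z: fault, frames {J,Q,Z}
N: fault, frames {J,Q,Z,N}
J: hit
Z: hit
N: hit
Z: hit
T: fault, evict Q, frames {J,Z,N,T}
N: hit
Z: hit
J: hit
Z: hit
N: hit
Q: fault, evict T, frames {J,Z,N,Q}

{J, N, Q, Z}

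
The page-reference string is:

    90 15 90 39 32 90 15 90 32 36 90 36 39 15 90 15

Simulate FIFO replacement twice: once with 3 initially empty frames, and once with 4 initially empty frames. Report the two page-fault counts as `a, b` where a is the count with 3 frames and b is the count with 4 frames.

3 frames: F F . F F F F . . F . . F . F F → 10 faults.
4 frames: F F . F F . . . . F F . . F . . → 7 faults.
7 < 10: adding a frame reduced faults, as is typical.

10, 7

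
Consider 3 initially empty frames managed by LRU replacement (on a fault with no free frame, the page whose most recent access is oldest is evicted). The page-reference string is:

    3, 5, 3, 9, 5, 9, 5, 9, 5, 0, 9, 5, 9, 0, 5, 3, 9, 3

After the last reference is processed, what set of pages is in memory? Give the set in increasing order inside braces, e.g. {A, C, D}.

{3, 5, 9}

3: fault, frames (3)
5: fault, frames (3 5)
3: hit
9: fault, frames (5 3 9)
5: hit
9: hit
5: hit
9: hit
5: hit
0: fault, evict 3, frames (9 5 0)
9: hit
5: hit
9: hit
0: hit
5: hit
3: fault, evict 9, frames (0 5 3)
9: fault, evict 0, frames (5 3 9)
3: hit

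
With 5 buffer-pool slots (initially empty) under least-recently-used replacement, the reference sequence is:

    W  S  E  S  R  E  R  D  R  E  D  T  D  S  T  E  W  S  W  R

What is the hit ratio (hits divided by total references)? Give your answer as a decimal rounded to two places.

0.60

W: miss, frames [W]
S: miss, frames [W, S]
E: miss, frames [W, S, E]
S: hit
R: miss, frames [W, E, S, R]
E: hit
R: hit
D: miss, frames [W, S, E, R, D]
R: hit
E: hit
D: hit
T: miss, evict W, frames [S, R, E, D, T]
D: hit
S: hit
T: hit
E: hit
W: miss, evict R, frames [D, S, T, E, W]
S: hit
W: hit
R: miss, evict D, frames [T, E, S, W, R]
Hits: 12 of 20 references → 12/20 = 0.6000.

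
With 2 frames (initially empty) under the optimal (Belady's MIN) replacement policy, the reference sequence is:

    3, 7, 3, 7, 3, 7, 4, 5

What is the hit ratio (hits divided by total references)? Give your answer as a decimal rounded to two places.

3: fault, frames [3]
7: fault, frames [3, 7]
3: hit
7: hit
3: hit
7: hit
4: fault, evict 7, frames [3, 4]
5: fault, evict 4, frames [3, 5]
Hits: 4 of 8 references → 4/8 = 0.5000.

0.50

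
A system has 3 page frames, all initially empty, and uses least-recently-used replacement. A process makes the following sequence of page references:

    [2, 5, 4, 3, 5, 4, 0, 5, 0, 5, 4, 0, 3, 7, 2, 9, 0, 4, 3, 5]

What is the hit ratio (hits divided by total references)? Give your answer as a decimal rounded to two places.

0.35

2: miss, frames {2}
5: miss, frames {2,5}
4: miss, frames {2,5,4}
3: miss, evict 2, frames {5,4,3}
5: hit
4: hit
0: miss, evict 3, frames {5,4,0}
5: hit
0: hit
5: hit
4: hit
0: hit
3: miss, evict 5, frames {4,0,3}
7: miss, evict 4, frames {0,3,7}
2: miss, evict 0, frames {3,7,2}
9: miss, evict 3, frames {7,2,9}
0: miss, evict 7, frames {2,9,0}
4: miss, evict 2, frames {9,0,4}
3: miss, evict 9, frames {0,4,3}
5: miss, evict 0, frames {4,3,5}
Hits: 7 of 20 references → 7/20 = 0.3500.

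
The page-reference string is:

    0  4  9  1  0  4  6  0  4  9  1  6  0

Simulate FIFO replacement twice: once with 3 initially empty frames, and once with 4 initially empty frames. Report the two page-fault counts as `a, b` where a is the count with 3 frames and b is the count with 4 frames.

3 frames: F F F F F F F . . F F . F → 10 faults.
4 frames: F F F F . . F F F F F F F → 11 faults.
11 > 10: adding a frame increased faults — Belady's anomaly.

10, 11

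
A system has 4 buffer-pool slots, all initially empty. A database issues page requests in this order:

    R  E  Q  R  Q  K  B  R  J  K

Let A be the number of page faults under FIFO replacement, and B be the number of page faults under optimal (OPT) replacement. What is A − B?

Under FIFO: F F F . . F F F F . → 7 faults.
Under OPT: F F F . . F F . F . → 6 faults.
A − B = 7 − 6 = 1.

1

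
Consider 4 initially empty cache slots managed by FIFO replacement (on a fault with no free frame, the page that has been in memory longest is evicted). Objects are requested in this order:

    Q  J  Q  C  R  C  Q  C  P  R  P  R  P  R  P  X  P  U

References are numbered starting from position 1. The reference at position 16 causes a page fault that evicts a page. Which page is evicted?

J

pos 1: Q -> fault, frames {Q}
pos 2: J -> fault, frames {Q,J}
pos 3: Q -> hit
pos 4: C -> fault, frames {Q,J,C}
pos 5: R -> fault, frames {Q,J,C,R}
pos 6: C -> hit
pos 7: Q -> hit
pos 8: C -> hit
pos 9: P -> fault, evict Q, frames {J,C,R,P}
pos 10: R -> hit
pos 11: P -> hit
pos 12: R -> hit
pos 13: P -> hit
pos 14: R -> hit
pos 15: P -> hit
pos 16: X -> fault, evict J, frames {C,R,P,X}
At position 16, page J is evicted.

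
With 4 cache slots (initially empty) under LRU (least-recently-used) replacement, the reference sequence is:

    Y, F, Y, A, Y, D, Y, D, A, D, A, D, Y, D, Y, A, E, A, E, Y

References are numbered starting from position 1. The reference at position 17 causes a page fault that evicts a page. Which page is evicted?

pos 1: Y → fault, frames [Y]
pos 2: F → fault, frames [Y, F]
pos 3: Y → hit
pos 4: A → fault, frames [F, Y, A]
pos 5: Y → hit
pos 6: D → fault, frames [F, A, Y, D]
pos 7: Y → hit
pos 8: D → hit
pos 9: A → hit
pos 10: D → hit
pos 11: A → hit
pos 12: D → hit
pos 13: Y → hit
pos 14: D → hit
pos 15: Y → hit
pos 16: A → hit
pos 17: E → fault, evict F, frames [D, Y, A, E]
At position 17, page F is evicted.

F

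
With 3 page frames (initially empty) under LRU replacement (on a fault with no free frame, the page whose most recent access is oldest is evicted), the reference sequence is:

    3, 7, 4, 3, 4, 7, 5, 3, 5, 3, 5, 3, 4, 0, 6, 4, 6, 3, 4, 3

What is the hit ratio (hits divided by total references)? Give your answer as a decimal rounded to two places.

0.55

3 → miss, frames (3)
7 → miss, frames (3 7)
4 → miss, frames (3 7 4)
3 → hit
4 → hit
7 → hit
5 → miss, evict 3, frames (4 7 5)
3 → miss, evict 4, frames (7 5 3)
5 → hit
3 → hit
5 → hit
3 → hit
4 → miss, evict 7, frames (5 3 4)
0 → miss, evict 5, frames (3 4 0)
6 → miss, evict 3, frames (4 0 6)
4 → hit
6 → hit
3 → miss, evict 0, frames (4 6 3)
4 → hit
3 → hit
Hits: 11 of 20 references → 11/20 = 0.5500.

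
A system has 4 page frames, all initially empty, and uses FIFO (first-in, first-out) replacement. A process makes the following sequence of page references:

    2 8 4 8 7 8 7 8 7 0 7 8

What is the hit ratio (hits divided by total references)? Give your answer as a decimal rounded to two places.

2: fault, frames (2)
8: fault, frames (2 8)
4: fault, frames (2 8 4)
8: hit
7: fault, frames (2 8 4 7)
8: hit
7: hit
8: hit
7: hit
0: fault, evict 2, frames (8 4 7 0)
7: hit
8: hit
Hits: 7 of 12 references → 7/12 = 0.5833.

0.58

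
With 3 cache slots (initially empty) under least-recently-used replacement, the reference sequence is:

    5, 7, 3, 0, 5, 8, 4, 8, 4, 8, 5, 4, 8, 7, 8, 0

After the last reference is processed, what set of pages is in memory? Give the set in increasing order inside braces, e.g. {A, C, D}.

{0, 7, 8}

5 -> fault, frames (5)
7 -> fault, frames (5 7)
3 -> fault, frames (5 7 3)
0 -> fault, evict 5, frames (7 3 0)
5 -> fault, evict 7, frames (3 0 5)
8 -> fault, evict 3, frames (0 5 8)
4 -> fault, evict 0, frames (5 8 4)
8 -> hit
4 -> hit
8 -> hit
5 -> hit
4 -> hit
8 -> hit
7 -> fault, evict 5, frames (4 8 7)
8 -> hit
0 -> fault, evict 4, frames (7 8 0)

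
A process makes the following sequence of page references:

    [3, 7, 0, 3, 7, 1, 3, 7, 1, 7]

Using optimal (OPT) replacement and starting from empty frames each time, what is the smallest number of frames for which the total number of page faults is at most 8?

f=1: 10 faults
f=2: 6 faults
f=3: 4 faults
f=4: 4 faults
Smallest f with faults ≤ 8 is 2.

2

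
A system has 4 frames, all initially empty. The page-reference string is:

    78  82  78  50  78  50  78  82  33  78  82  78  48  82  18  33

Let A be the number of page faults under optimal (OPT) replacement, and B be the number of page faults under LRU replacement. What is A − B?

Under OPT: F F . F . . . . F . . . F . F . → 6 faults.
Under LRU: F F . F . . . . F . . . F . F F → 7 faults.
A − B = 6 − 7 = -1.

-1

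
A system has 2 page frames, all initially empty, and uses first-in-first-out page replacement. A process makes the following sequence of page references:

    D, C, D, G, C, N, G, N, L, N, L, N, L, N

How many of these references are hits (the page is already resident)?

D → miss, frames (D)
C → miss, frames (D C)
D → hit
G → miss, evict D, frames (C G)
C → hit
N → miss, evict C, frames (G N)
G → hit
N → hit
L → miss, evict G, frames (N L)
N → hit
L → hit
N → hit
L → hit
N → hit
Hits: 9.

9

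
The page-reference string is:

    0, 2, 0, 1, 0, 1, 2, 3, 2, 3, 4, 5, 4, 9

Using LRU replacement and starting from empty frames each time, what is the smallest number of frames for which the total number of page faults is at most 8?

2

f=1: 14 faults
f=2: 8 faults
f=3: 7 faults
f=4: 7 faults
f=5: 7 faults
f=6: 7 faults
f=7: 7 faults
Smallest f with faults ≤ 8 is 2.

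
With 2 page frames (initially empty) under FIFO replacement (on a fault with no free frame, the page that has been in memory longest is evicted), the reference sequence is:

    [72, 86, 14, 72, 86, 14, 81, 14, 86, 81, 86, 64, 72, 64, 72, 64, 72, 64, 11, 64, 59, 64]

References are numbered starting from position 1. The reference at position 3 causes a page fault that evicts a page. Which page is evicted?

pos 1: 72: fault, frames {72}
pos 2: 86: fault, frames {72,86}
pos 3: 14: fault, evict 72, frames {86,14}
At position 3, page 72 is evicted.

72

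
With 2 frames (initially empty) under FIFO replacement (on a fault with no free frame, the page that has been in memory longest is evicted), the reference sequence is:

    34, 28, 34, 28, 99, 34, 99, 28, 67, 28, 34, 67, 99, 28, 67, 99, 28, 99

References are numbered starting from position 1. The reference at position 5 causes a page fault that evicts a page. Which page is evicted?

pos 1: 34 → miss, frames [34]
pos 2: 28 → miss, frames [34, 28]
pos 3: 34 → hit
pos 4: 28 → hit
pos 5: 99 → miss, evict 34, frames [28, 99]
At position 5, page 34 is evicted.

34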